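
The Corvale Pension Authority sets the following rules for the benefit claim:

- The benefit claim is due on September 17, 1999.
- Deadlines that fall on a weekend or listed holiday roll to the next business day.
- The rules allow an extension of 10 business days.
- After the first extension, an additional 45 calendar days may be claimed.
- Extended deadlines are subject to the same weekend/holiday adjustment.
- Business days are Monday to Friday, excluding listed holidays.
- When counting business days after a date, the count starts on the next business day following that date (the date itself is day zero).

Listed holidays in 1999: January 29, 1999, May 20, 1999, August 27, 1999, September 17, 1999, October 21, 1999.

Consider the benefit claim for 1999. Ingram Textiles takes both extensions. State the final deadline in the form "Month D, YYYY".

November 18, 1999

The stated deadline is September 17, 1999.
September 17, 1999 falls on a listed holiday. Rolling to the next business day gives September 20, 1999, a Monday.
The 10-business-day extension runs from September 20, 1999 to October 4, 1999.
October 4, 1999 falls on a Monday, which is a business day, so no adjustment is needed.
The 45-calendar-day extension moves the deadline from October 4, 1999 to November 18, 1999.
November 18, 1999 falls on a Thursday, which is a business day, so no adjustment is needed.
So the filing is due November 18, 1999.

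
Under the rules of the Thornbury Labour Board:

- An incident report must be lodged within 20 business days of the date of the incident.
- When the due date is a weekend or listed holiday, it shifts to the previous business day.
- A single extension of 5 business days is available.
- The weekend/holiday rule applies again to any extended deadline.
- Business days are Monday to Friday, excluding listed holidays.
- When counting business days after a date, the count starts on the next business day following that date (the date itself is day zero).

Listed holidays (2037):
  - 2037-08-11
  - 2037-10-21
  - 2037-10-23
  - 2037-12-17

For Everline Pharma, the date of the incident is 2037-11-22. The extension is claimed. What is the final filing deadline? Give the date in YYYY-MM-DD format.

2037-12-28

20 business days after 2037-11-22, excluding weekends and holidays, is 2037-12-21.
2037-12-21 falls on a Monday, which is a business day, so no adjustment is needed.
Counting 5 further business days from 2037-12-21 reaches 2037-12-28.
2037-12-28 falls on a Monday, which is a business day, so no adjustment is needed.
Deadline: 2037-12-28.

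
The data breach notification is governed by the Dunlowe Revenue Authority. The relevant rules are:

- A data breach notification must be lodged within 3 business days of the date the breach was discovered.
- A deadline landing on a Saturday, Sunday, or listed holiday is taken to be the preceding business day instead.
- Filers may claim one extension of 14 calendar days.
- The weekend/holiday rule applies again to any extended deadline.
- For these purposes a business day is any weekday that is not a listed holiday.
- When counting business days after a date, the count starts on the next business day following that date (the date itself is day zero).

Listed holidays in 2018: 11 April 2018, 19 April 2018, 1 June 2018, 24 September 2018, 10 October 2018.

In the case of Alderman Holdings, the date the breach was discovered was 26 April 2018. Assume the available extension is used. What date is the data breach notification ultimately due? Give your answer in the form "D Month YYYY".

Counting 3 business days after 26 April 2018 (skipping weekends and listed holidays) reaches 1 May 2018.
1 May 2018 (Tuesday) is already a business day.
Add the 14 calendar-day extension to 1 May 2018: 15 May 2018.
15 May 2018 falls on a Tuesday, which is a business day, so no adjustment is needed.
The final due date is 15 May 2018.

15 May 2018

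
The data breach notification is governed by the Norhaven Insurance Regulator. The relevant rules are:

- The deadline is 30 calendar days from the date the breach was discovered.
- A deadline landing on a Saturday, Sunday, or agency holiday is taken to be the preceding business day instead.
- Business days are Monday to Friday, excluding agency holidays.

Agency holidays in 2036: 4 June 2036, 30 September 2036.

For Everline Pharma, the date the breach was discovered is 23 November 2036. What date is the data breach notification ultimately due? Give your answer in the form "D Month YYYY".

23 December 2036

Trigger date 23 November 2036 + 30 calendar days = 23 December 2036.
23 December 2036 (Tuesday) is already a business day.
Deadline: 23 December 2036.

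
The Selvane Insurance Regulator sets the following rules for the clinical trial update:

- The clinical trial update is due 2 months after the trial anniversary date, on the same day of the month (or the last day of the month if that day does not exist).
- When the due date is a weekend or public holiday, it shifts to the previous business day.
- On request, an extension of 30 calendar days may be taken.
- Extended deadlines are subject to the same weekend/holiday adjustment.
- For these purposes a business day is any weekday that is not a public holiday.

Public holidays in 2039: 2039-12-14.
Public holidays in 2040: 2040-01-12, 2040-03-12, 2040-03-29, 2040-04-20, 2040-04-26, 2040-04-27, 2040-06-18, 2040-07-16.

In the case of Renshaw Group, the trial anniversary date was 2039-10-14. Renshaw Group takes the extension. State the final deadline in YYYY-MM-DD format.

2 months after 2039-10-14, on the same day of the month, is 2039-12-14.
2039-12-14 is a listed holiday, so it moves to the preceding business day, 2039-12-13 (Tuesday).
Applying the 30-calendar-day extension: 2039-12-13 + 30 days = 2040-01-12.
Because 2040-01-12 is a listed holiday, the deadline becomes 2040-01-11 (Wednesday).
Final deadline: 2040-01-11.

2040-01-11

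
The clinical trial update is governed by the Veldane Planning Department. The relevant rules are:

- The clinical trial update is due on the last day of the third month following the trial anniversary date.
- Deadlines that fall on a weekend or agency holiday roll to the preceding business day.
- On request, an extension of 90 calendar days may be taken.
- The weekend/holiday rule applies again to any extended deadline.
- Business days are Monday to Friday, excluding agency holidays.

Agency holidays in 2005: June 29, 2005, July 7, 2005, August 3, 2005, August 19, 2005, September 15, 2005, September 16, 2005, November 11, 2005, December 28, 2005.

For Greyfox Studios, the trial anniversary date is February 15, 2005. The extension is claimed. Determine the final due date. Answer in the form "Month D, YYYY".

August 29, 2005

3 months after February 15, 2005 is May 2005; that month ends on May 31, 2005.
May 31, 2005 falls on a Tuesday, which is a business day, so no adjustment is needed.
Applying the 90-calendar-day extension: May 31, 2005 + 90 days = August 29, 2005.
Since August 29, 2005 is a Monday and not a holiday, the date is unchanged.
So the filing is due August 29, 2005.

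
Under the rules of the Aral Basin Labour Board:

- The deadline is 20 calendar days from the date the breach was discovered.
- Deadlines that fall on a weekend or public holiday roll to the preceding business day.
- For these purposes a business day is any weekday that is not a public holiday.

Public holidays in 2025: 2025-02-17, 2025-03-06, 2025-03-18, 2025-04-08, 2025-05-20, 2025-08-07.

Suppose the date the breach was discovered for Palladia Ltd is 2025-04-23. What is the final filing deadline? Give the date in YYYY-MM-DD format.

2025-05-13

From 2025-04-23, 20 calendar days later is 2025-05-13.
2025-05-13 (Tuesday) is already a business day.
The final due date is 2025-05-13.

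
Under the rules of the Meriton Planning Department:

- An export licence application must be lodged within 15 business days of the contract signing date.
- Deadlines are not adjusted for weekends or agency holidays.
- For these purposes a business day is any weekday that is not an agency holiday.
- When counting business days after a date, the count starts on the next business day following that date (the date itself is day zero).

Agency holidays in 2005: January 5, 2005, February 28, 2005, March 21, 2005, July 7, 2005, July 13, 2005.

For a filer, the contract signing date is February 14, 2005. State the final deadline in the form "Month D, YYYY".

15 business days after February 14, 2005, excluding weekends and holidays, is March 8, 2005.
No adjustment is made for weekends or holidays, so March 8, 2005 stands.
The final due date is March 8, 2005.

March 8, 2005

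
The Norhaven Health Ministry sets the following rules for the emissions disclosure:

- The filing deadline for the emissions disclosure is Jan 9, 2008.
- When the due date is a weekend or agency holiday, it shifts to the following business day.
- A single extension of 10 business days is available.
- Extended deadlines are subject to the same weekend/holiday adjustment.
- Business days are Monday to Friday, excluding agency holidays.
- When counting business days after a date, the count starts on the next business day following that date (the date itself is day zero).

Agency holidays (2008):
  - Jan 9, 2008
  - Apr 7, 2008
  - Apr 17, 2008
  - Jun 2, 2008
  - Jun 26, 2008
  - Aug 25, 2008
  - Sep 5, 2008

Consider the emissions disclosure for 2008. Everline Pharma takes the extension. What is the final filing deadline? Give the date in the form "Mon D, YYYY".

Jan 24, 2008

The stated deadline is Jan 9, 2008.
Jan 9, 2008 falls on a listed holiday. Rolling to the next business day gives Jan 10, 2008, a Thursday.
Applying the 10-business-day extension: 10 business days after Jan 10, 2008 is Jan 24, 2008.
Jan 24, 2008 is a Thursday and not a listed holiday, so it stands.
So the filing is due Jan 24, 2008.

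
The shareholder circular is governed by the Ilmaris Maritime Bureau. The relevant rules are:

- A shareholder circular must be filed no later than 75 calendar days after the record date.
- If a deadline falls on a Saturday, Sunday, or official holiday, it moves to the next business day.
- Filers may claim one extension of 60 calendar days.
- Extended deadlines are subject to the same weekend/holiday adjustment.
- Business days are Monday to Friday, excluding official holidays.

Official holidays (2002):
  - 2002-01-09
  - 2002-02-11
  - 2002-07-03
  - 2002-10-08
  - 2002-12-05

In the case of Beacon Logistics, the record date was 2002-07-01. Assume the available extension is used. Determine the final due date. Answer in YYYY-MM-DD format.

2002-11-15

Adding 75 calendar days to 2002-07-01 gives 2002-09-14.
2002-09-14 falls on a Saturday. Rolling to the next business day gives 2002-09-16, a Monday.
With the 60-day extension, 2002-09-16 becomes 2002-11-15.
2002-11-15 is a Friday and not a listed holiday, so it stands.
So the filing is due 2002-11-15.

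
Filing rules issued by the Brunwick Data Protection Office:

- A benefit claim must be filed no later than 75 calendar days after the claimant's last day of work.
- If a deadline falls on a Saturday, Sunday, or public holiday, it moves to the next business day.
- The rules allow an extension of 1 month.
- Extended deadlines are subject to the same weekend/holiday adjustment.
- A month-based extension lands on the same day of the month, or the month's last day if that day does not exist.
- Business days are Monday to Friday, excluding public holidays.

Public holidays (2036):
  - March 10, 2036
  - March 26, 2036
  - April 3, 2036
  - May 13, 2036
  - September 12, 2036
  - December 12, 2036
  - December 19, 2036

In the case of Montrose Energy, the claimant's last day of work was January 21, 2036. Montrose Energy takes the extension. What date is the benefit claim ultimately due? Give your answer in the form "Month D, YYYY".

May 7, 2036

Trigger date January 21, 2036 + 75 calendar days = April 5, 2036.
April 5, 2036 is a Saturday; the next business day is April 7, 2036 (Monday).
Applying the 1 month extension: 1 month after April 7, 2036 is May 7, 2036.
Since May 7, 2036 is a Wednesday and not a holiday, the date is unchanged.
Final deadline: May 7, 2036.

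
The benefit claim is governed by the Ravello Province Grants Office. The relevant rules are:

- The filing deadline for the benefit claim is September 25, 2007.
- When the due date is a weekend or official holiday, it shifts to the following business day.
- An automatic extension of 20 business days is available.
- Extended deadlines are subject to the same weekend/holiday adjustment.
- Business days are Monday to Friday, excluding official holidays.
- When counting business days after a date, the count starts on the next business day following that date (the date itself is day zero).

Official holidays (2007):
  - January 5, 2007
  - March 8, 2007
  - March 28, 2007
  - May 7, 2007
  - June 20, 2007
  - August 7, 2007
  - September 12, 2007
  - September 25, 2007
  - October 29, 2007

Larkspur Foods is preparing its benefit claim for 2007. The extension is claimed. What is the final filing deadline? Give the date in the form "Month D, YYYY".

October 24, 2007

Start from the fixed due date, September 25, 2007.
September 25, 2007 falls on a listed holiday. Rolling to the next business day gives September 26, 2007, a Wednesday.
Applying the 20-business-day extension: 20 business days after September 26, 2007 is October 24, 2007.
Since October 24, 2007 is a Wednesday and not a holiday, the date is unchanged.
Final deadline: October 24, 2007.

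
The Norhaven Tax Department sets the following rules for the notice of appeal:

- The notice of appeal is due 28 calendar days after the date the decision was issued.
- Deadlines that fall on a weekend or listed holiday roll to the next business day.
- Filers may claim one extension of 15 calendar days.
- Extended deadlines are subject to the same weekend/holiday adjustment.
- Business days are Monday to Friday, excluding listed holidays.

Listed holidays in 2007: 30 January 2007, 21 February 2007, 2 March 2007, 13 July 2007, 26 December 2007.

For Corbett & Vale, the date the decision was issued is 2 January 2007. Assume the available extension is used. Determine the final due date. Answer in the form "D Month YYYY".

15 February 2007

Trigger date 2 January 2007 + 28 calendar days = 30 January 2007.
30 January 2007 is a listed holiday; the next business day is 31 January 2007 (Wednesday).
The 15-calendar-day extension moves the deadline from 31 January 2007 to 15 February 2007.
15 February 2007 falls on a Thursday, which is a business day, so no adjustment is needed.
Deadline: 15 February 2007.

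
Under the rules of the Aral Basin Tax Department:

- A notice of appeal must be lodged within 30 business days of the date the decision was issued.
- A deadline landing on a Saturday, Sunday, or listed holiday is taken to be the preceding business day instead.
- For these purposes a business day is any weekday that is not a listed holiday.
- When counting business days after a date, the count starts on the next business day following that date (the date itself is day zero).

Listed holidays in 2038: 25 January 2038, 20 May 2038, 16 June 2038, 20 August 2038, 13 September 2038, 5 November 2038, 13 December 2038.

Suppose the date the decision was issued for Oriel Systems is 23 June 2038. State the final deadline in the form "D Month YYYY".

4 August 2038

30 business days after 23 June 2038, excluding weekends and holidays, is 4 August 2038.
4 August 2038 is a Wednesday and not a listed holiday, so it stands.
The final due date is 4 August 2038.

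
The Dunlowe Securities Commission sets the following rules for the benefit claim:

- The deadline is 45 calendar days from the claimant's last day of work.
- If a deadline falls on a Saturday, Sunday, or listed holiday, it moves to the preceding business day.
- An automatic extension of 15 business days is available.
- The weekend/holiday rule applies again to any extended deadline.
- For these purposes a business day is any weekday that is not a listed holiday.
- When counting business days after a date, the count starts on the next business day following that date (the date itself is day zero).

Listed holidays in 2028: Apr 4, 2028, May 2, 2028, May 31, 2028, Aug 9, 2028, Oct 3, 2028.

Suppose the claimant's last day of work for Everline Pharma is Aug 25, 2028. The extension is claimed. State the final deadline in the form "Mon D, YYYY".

From Aug 25, 2028, 45 calendar days later is Oct 9, 2028.
Since Oct 9, 2028 is a Monday and not a holiday, the date is unchanged.
Counting 15 further business days from Oct 9, 2028 reaches Oct 30, 2028.
Since Oct 30, 2028 is a Monday and not a holiday, the date is unchanged.
Deadline: Oct 30, 2028.

Oct 30, 2028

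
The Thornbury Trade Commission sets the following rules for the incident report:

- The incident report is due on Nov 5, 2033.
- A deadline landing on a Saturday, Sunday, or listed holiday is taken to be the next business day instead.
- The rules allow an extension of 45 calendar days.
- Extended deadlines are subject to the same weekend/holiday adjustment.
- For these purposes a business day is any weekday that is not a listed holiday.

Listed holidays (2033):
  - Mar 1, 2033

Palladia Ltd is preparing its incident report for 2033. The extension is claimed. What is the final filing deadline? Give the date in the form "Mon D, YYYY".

The stated deadline is Nov 5, 2033.
Nov 5, 2033 is a Saturday, so it moves to the next business day, Nov 7, 2033 (Monday).
With the 45-day extension, Nov 7, 2033 becomes Dec 22, 2033.
Dec 22, 2033 (Thursday) is already a business day.
The final due date is Dec 22, 2033.

Dec 22, 2033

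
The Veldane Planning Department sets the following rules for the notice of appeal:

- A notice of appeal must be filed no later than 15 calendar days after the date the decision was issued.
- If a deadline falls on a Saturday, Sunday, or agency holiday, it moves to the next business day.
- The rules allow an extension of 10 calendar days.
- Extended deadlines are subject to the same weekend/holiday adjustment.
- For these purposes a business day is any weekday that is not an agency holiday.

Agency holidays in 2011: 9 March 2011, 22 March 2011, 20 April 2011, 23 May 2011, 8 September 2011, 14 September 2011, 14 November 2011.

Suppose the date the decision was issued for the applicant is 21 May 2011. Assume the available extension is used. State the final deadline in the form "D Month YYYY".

16 June 2011

15 calendar days after 21 May 2011 is 5 June 2011.
5 June 2011 is a Sunday, so it moves to the next business day, 6 June 2011 (Monday).
With the 10-day extension, 6 June 2011 becomes 16 June 2011.
16 June 2011 is a Thursday and not a listed holiday, so it stands.
Deadline: 16 June 2011.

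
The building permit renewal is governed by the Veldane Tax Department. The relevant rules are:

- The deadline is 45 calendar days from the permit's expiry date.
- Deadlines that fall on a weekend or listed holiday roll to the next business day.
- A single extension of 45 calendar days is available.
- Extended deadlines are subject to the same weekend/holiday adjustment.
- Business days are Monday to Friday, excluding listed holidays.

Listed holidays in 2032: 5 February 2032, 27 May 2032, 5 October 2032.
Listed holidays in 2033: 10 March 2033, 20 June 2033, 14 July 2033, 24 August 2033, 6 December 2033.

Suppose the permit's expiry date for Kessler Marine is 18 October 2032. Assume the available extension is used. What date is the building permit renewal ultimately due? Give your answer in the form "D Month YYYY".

17 January 2033

From 18 October 2032, 45 calendar days later is 2 December 2032.
2 December 2032 falls on a Thursday, which is a business day, so no adjustment is needed.
Add the 45 calendar-day extension to 2 December 2032: 16 January 2033.
16 January 2033 is a Sunday, so it moves to the next business day, 17 January 2033 (Monday).
Deadline: 17 January 2033.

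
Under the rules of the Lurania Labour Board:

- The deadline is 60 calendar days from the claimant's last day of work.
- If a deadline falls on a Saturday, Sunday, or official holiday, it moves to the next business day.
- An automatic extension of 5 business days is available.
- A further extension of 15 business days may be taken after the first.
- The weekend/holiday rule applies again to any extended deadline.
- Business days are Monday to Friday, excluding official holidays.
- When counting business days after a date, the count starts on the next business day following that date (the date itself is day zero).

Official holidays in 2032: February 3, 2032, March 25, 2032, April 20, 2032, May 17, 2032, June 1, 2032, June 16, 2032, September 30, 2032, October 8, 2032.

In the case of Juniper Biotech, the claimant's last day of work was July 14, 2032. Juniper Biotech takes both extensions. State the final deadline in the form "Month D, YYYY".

October 13, 2032

Trigger date July 14, 2032 + 60 calendar days = September 12, 2032.
Because September 12, 2032 is a Sunday, the deadline becomes September 13, 2032 (Monday).
The 5-business-day extension runs from September 13, 2032 to September 20, 2032.
September 20, 2032 (Monday) is already a business day.
Counting 15 further business days from September 20, 2032 reaches October 13, 2032.
Since October 13, 2032 is a Wednesday and not a holiday, the date is unchanged.
The final due date is October 13, 2032.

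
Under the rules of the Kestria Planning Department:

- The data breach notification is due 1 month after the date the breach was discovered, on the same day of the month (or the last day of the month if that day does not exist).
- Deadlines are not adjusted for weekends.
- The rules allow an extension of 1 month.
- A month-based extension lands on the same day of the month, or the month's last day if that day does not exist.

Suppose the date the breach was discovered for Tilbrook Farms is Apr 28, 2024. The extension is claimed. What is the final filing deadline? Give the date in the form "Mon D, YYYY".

Jun 28, 2024

1 month from Apr 28, 2024 is May 28, 2024.
May 28, 2024 is a Tuesday; no weekend or holiday adjustment applies.
Add 1 month to May 28, 2024: Jun 28, 2024.
No adjustment is made for weekends or holidays, so Jun 28, 2024 stands.
The final due date is Jun 28, 2024.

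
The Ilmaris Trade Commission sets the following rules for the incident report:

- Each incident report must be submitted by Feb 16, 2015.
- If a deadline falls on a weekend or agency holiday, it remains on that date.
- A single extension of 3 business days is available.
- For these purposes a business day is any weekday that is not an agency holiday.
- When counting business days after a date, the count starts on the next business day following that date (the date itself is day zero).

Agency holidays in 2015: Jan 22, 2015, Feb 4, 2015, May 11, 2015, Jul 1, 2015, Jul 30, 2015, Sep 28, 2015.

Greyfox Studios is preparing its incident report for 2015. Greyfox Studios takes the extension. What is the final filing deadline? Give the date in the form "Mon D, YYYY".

The statutory due date is Feb 16, 2015.
Feb 16, 2015 falls on a Monday. The rules make no weekend/holiday allowance, so it remains Feb 16, 2015.
Counting 3 further business days from Feb 16, 2015 reaches Feb 19, 2015.
Feb 19, 2015 falls on a Thursday. The rules make no weekend/holiday allowance, so it remains Feb 19, 2015.
Deadline: Feb 19, 2015.

Feb 19, 2015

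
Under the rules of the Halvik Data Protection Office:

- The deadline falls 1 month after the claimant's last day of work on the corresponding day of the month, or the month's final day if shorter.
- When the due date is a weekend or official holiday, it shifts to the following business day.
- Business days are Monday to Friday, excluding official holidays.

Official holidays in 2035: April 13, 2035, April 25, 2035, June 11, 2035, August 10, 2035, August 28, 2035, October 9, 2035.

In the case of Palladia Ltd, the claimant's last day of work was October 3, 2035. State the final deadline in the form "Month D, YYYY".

November 5, 2035

Moving 1 month forward from October 3, 2035 on the corresponding day gives November 3, 2035.
November 3, 2035 falls on a Saturday. Rolling to the next business day gives November 5, 2035, a Monday.
Final deadline: November 5, 2035.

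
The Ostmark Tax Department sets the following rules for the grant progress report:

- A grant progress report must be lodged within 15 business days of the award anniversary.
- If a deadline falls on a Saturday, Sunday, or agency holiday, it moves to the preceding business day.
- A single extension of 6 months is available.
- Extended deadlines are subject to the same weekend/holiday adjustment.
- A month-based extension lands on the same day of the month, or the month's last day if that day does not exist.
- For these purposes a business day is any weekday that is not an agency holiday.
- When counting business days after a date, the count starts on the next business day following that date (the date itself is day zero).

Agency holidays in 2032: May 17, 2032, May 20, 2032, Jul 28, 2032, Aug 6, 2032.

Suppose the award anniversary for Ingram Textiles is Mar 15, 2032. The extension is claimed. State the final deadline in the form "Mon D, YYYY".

Oct 5, 2032

15 business days after Mar 15, 2032, excluding weekends and holidays, is Apr 5, 2032.
Apr 5, 2032 (Monday) is already a business day.
Applying the 6 months extension: 6 months after Apr 5, 2032 is Oct 5, 2032.
Oct 5, 2032 falls on a Tuesday, which is a business day, so no adjustment is needed.
Deadline: Oct 5, 2032.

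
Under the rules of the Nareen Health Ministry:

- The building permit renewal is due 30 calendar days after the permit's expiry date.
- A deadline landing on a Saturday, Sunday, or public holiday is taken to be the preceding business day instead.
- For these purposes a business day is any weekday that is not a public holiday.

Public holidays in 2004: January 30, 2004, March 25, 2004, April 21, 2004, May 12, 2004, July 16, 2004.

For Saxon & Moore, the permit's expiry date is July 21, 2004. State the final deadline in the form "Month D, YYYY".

Adding 30 calendar days to July 21, 2004 gives August 20, 2004.
Since August 20, 2004 is a Friday and not a holiday, the date is unchanged.
Deadline: August 20, 2004.

August 20, 2004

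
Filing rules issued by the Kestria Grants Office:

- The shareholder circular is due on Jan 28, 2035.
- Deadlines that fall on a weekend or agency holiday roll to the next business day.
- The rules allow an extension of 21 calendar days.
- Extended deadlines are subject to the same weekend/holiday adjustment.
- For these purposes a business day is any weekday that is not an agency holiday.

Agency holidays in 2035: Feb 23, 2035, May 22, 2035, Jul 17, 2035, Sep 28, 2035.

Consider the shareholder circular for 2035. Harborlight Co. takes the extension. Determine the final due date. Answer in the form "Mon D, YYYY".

The stated deadline is Jan 28, 2035.
Jan 28, 2035 falls on a Sunday. Rolling to the next business day gives Jan 29, 2035, a Monday.
With the 21-day extension, Jan 29, 2035 becomes Feb 19, 2035.
Feb 19, 2035 falls on a Monday, which is a business day, so no adjustment is needed.
Final deadline: Feb 19, 2035.

Feb 19, 2035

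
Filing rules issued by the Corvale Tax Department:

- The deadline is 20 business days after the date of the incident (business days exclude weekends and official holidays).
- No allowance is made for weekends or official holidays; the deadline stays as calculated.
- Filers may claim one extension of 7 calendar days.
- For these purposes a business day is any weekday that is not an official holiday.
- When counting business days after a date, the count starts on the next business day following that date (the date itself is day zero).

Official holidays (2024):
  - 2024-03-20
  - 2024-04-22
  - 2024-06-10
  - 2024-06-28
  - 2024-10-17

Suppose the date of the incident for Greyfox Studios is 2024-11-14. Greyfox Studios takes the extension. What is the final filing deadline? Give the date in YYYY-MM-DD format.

Starting the day after 2024-11-14 and counting 20 business days lands on 2024-12-12.
2024-12-12 is a Thursday; no weekend or holiday adjustment applies.
The 7-calendar-day extension moves the deadline from 2024-12-12 to 2024-12-19.
No adjustment is made for weekends or holidays, so 2024-12-19 stands.
The final due date is 2024-12-19.

2024-12-19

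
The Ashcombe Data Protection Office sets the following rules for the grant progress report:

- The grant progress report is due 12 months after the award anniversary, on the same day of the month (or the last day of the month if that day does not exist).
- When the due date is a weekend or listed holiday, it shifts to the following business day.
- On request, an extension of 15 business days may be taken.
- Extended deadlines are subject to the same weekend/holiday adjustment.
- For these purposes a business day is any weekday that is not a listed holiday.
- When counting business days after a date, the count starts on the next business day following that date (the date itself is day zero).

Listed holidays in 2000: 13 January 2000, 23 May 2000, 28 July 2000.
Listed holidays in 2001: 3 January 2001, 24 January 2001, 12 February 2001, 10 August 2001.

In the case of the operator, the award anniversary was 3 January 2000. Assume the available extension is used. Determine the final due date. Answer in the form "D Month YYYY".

26 January 2001

12 months from 3 January 2000 is 3 January 2001.
Because 3 January 2001 is a listed holiday, the deadline becomes 4 January 2001 (Thursday).
Counting 15 further business days from 4 January 2001 reaches 26 January 2001.
Since 26 January 2001 is a Friday and not a holiday, the date is unchanged.
Deadline: 26 January 2001.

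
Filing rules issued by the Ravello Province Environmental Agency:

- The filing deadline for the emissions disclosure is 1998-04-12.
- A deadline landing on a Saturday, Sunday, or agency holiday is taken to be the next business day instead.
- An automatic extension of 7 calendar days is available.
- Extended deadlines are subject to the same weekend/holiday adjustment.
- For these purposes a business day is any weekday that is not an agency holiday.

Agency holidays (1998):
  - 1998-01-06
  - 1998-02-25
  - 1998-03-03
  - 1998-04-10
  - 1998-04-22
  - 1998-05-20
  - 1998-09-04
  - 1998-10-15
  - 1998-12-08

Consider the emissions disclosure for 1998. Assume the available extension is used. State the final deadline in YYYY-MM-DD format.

1998-04-20

Start from the fixed due date, 1998-04-12.
Because 1998-04-12 is a Sunday, the deadline becomes 1998-04-13 (Monday).
The 7-calendar-day extension moves the deadline from 1998-04-13 to 1998-04-20.
1998-04-20 (Monday) is already a business day.
Final deadline: 1998-04-20.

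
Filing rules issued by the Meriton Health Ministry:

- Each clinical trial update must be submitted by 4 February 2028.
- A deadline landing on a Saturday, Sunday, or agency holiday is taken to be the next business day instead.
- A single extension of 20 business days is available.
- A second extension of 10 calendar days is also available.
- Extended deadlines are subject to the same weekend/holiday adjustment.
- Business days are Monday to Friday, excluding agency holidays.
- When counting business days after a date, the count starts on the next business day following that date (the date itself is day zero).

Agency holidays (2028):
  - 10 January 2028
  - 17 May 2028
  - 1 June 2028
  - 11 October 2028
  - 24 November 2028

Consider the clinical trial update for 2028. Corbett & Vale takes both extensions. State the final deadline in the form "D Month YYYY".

13 March 2028

The statutory due date is 4 February 2028.
4 February 2028 is a Friday and not a listed holiday, so it stands.
Counting 20 further business days from 4 February 2028 reaches 3 March 2028.
Since 3 March 2028 is a Friday and not a holiday, the date is unchanged.
The 10-calendar-day extension moves the deadline from 3 March 2028 to 13 March 2028.
13 March 2028 falls on a Monday, which is a business day, so no adjustment is needed.
So the filing is due 13 March 2028.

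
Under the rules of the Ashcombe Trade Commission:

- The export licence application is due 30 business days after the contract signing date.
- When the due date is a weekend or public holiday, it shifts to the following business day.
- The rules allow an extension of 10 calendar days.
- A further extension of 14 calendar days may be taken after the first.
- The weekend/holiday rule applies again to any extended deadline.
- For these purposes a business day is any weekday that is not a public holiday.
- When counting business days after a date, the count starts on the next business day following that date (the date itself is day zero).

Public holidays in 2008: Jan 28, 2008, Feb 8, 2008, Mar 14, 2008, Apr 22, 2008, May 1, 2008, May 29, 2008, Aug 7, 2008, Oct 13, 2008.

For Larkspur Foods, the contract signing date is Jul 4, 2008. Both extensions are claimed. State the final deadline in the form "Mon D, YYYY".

Starting the day after Jul 4, 2008 and counting 30 business days lands on Aug 18, 2008.
Aug 18, 2008 falls on a Monday, which is a business day, so no adjustment is needed.
Applying the 10-calendar-day extension: Aug 18, 2008 + 10 days = Aug 28, 2008.
Aug 28, 2008 falls on a Thursday, which is a business day, so no adjustment is needed.
With the 14-day extension, Aug 28, 2008 becomes Sep 11, 2008.
Sep 11, 2008 is a Thursday and not a listed holiday, so it stands.
The final due date is Sep 11, 2008.

Sep 11, 2008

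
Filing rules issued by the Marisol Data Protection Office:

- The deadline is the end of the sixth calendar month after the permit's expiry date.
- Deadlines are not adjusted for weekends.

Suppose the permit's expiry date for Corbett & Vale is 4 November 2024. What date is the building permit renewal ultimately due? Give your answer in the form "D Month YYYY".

6 months after 4 November 2024 falls in May 2025; the last day of that month is 31 May 2025.
31 May 2025 is a Saturday; no weekend or holiday adjustment applies.
Final deadline: 31 May 2025.

31 May 2025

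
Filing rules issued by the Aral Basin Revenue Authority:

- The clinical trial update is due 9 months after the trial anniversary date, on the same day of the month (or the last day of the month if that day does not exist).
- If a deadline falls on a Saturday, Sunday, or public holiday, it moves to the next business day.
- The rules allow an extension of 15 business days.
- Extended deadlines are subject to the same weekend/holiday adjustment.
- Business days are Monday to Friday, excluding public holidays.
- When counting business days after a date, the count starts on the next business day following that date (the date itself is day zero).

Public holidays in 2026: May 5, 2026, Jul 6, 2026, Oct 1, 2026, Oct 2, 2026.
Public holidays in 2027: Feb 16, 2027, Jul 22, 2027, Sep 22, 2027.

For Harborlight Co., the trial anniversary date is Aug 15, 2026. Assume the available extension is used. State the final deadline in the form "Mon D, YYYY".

Jun 7, 2027

9 months after Aug 15, 2026, on the same day of the month, is May 15, 2027.
May 15, 2027 is a Saturday, so it moves to the next business day, May 17, 2027 (Monday).
The 15-business-day extension runs from May 17, 2027 to Jun 7, 2027.
Since Jun 7, 2027 is a Monday and not a holiday, the date is unchanged.
So the filing is due Jun 7, 2027.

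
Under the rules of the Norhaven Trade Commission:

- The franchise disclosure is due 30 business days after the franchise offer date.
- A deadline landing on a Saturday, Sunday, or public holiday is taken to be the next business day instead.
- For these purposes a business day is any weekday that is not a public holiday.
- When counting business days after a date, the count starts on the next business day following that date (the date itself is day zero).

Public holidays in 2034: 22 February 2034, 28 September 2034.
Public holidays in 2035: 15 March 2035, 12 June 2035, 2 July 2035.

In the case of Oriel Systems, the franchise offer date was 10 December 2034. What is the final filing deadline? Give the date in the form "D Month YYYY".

Starting the day after 10 December 2034 and counting 30 business days lands on 19 January 2035.
19 January 2035 falls on a Friday, which is a business day, so no adjustment is needed.
Deadline: 19 January 2035.

19 January 2035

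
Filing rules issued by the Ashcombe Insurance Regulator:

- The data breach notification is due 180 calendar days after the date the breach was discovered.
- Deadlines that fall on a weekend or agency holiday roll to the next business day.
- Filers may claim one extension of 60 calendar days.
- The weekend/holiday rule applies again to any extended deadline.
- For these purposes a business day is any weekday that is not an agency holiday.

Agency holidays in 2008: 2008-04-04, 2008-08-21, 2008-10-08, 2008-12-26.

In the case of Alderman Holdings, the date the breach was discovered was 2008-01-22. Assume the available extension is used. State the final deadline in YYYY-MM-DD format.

From 2008-01-22, 180 calendar days later is 2008-07-20.
2008-07-20 is a Sunday; the next business day is 2008-07-21 (Monday).
The 60-calendar-day extension moves the deadline from 2008-07-21 to 2008-09-19.
2008-09-19 (Friday) is already a business day.
Final deadline: 2008-09-19.

2008-09-19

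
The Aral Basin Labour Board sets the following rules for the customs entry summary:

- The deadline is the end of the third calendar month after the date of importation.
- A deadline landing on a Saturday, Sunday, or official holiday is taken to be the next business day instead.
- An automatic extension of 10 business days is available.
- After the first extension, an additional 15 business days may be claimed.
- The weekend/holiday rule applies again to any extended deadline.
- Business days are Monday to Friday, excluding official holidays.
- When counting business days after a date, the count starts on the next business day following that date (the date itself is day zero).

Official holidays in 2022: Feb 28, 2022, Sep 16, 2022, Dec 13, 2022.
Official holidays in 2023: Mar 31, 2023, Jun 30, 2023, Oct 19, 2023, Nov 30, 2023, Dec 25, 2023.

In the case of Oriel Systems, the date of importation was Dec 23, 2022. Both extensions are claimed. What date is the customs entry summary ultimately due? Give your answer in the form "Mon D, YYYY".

3 months after Dec 23, 2022 falls in March 2023; the last day of that month is Mar 31, 2023.
Because Mar 31, 2023 is a listed holiday, the deadline becomes Apr 3, 2023 (Monday).
Applying the 10-business-day extension: 10 business days after Apr 3, 2023 is Apr 17, 2023.
Apr 17, 2023 (Monday) is already a business day.
Counting 15 further business days from Apr 17, 2023 reaches May 8, 2023.
May 8, 2023 is a Monday and not a listed holiday, so it stands.
So the filing is due May 8, 2023.

May 8, 2023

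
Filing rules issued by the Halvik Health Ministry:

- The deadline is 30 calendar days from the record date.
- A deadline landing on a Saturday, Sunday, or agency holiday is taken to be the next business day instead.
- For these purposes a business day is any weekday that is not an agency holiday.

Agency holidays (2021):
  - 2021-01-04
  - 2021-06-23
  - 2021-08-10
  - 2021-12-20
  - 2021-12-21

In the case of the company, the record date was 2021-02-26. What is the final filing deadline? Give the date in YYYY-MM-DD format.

30 calendar days after 2021-02-26 is 2021-03-28.
Because 2021-03-28 is a Sunday, the deadline becomes 2021-03-29 (Monday).
The final due date is 2021-03-29.

2021-03-29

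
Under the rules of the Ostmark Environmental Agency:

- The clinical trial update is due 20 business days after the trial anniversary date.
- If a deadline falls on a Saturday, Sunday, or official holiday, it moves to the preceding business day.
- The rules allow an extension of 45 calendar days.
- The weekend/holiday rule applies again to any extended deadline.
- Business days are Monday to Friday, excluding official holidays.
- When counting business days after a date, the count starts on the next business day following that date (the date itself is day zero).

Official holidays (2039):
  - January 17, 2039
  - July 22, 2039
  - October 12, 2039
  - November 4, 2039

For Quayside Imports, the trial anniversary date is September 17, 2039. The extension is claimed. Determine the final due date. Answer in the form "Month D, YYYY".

Starting the day after September 17, 2039 and counting 20 business days lands on October 17, 2039.
Since October 17, 2039 is a Monday and not a holiday, the date is unchanged.
Applying the 45-calendar-day extension: October 17, 2039 + 45 days = December 1, 2039.
December 1, 2039 falls on a Thursday, which is a business day, so no adjustment is needed.
The final due date is December 1, 2039.

December 1, 2039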